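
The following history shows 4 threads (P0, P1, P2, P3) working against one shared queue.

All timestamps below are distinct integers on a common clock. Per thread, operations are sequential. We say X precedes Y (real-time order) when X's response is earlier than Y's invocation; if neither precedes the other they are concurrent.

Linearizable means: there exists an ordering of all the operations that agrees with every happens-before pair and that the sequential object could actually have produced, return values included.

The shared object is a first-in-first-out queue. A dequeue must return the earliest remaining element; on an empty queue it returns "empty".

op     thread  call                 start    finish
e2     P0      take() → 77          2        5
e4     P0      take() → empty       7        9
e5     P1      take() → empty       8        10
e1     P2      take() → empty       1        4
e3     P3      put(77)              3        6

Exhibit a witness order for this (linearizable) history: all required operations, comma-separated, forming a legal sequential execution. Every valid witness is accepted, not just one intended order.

e1, e3, e2, e4, e5

step 1: e1 take() → empty — queue <>
step 2: e3 put(77) — queue <77>
step 3: e2 take() → 77 — queue <>
step 4: e4 take() → empty — queue <>
step 5: e5 take() → empty — queue <>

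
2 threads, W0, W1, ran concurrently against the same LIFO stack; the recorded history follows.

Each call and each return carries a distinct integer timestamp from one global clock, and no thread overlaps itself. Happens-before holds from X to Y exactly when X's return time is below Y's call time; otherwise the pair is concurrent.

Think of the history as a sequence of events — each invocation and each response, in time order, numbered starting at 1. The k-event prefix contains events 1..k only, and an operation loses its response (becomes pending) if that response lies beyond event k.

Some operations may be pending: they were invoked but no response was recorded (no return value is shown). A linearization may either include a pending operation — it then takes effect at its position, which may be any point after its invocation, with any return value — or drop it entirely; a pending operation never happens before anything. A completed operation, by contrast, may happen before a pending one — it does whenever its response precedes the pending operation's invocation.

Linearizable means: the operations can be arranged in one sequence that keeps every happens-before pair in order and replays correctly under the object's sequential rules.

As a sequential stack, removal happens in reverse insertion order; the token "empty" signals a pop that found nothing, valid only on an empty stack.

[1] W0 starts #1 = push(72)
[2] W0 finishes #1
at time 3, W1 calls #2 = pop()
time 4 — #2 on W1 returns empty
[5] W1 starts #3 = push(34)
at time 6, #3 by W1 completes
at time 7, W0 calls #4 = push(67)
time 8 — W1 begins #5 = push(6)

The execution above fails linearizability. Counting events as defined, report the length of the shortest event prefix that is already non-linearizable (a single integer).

4

one valid order for events 1..3 is #1:
step 1: #1 push(72) — stack <72>
include event 4 — #2 responding at 4 — and every candidate order breaks
take #1, #2: step 2 already fails, because #2 pop() → empty cannot occur there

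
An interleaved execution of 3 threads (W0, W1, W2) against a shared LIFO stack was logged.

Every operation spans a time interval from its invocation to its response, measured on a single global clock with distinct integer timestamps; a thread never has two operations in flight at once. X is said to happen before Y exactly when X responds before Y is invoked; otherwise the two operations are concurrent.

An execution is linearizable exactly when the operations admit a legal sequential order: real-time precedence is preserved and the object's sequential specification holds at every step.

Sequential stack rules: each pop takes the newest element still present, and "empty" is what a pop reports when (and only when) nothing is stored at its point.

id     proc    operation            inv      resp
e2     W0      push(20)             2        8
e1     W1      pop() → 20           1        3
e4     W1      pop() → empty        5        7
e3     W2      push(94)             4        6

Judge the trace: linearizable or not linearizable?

one valid linearization: e2, e1, e4, e3
1. e2 push(20), leaving stack <20>
2. e1 pop() → 20, leaving stack <>
3. e4 pop() → empty, leaving stack <>
4. e3 push(94), leaving stack <94>

linearizable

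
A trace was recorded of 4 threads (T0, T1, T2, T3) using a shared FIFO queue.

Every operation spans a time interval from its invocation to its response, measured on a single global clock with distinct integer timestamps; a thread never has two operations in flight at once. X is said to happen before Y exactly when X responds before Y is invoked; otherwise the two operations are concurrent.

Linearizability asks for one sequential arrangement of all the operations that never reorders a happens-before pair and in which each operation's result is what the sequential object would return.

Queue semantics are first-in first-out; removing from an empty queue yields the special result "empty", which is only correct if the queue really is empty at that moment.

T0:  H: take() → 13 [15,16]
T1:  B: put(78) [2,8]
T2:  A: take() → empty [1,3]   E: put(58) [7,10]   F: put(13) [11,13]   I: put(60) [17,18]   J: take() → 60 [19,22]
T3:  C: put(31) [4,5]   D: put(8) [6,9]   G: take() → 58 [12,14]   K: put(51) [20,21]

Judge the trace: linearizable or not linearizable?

already the first 14 events (up to G's response at time 14) admit no linearization; the first 13 still do
real-time-consistent orders of the 7 completed operations: 20 — all fail the FIFO queue replay
take A, B, C, D, E, F, G: step 7 already fails, because G take() → 58 cannot occur there
take A, B, C, D, E, G, F: step 6 already fails, because G take() → 58 cannot occur there

not linearizable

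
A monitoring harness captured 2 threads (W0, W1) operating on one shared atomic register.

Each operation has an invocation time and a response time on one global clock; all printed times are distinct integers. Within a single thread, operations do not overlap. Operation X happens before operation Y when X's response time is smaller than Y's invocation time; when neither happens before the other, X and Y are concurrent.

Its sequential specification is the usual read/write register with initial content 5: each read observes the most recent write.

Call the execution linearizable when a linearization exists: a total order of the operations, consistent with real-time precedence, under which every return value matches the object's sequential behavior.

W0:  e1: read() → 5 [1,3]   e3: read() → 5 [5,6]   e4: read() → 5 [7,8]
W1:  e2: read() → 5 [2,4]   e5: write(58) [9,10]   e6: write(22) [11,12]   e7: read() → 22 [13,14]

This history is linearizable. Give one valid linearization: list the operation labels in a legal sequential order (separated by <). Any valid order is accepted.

e1 < e2 < e3 < e4 < e5 < e6 < e7

step 1: e1 read() → 5 — value 5
step 2: e2 read() → 5 — value 5
step 3: e3 read() → 5 — value 5
step 4: e4 read() → 5 — value 5
step 5: e5 write(58) — value 58
step 6: e6 write(22) — value 22
step 7: e7 read() → 22 — value 22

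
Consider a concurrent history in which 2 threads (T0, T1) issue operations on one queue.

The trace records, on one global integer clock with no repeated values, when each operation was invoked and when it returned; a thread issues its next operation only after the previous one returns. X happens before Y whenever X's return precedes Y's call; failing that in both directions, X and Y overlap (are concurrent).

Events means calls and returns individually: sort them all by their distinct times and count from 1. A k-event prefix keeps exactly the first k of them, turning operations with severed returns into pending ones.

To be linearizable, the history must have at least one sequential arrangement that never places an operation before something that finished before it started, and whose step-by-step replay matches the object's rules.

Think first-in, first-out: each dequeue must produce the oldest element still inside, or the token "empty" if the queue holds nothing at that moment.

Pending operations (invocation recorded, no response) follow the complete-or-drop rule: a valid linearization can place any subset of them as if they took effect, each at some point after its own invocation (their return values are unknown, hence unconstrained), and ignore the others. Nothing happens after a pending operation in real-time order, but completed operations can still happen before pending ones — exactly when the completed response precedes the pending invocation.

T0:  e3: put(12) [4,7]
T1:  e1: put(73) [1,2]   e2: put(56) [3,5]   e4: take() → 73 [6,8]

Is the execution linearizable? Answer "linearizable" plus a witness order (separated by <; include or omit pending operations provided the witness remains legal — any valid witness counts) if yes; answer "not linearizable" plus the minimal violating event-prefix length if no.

after step 1 (e1 put(73)): queue <73>
after step 2 (e2 put(56)): queue <73,56>
after step 3 (e3 put(12)): queue <73,56,12>
after step 4 (e4 take() → 73): queue <56,12>

linearizable — witness: e1 < e2 < e3 < e4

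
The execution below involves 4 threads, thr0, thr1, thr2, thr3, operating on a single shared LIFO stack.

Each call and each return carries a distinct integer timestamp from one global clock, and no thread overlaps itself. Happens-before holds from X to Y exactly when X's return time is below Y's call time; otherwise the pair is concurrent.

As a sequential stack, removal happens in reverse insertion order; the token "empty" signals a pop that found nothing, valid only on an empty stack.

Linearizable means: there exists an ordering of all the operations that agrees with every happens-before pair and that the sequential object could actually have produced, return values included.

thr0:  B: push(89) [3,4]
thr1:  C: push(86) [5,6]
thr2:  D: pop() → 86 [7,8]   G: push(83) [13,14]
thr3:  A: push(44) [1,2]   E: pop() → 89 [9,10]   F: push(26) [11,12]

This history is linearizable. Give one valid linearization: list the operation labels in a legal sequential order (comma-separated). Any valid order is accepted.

A, B, C, D, E, F, G

step 1: A push(44) — stack <44>
step 2: B push(89) — stack <44,89>
step 3: C push(86) — stack <44,89,86>
step 4: D pop() → 86 — stack <44,89>
step 5: E pop() → 89 — stack <44>
step 6: F push(26) — stack <44,26>
step 7: G push(83) — stack <44,26,83>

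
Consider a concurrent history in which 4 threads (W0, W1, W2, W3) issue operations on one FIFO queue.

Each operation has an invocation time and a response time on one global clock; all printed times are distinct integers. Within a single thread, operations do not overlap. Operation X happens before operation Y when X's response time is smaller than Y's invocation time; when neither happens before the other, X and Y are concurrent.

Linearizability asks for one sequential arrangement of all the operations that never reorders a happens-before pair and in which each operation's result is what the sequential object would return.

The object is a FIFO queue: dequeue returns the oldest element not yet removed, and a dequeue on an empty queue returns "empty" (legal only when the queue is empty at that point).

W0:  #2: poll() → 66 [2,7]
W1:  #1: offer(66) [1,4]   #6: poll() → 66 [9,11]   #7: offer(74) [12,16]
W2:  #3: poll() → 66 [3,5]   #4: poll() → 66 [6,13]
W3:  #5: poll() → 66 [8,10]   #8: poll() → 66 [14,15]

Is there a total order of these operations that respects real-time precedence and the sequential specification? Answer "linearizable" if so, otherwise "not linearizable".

not linearizable

through event 6 a valid linearization exists; event 7 (#2 responding at time 7) ends that
6 orders of the 3 completed FIFO queue ops respect real time; none is legal
completion choices over the 1 pending operation (#4) were checked; none helps
take #1, #2, #3 (pending dropped): step 3 already fails, because #3 poll() → 66 cannot occur there
take #1, #3, #2 (pending dropped): step 3 already fails, because #2 poll() → 66 cannot occur there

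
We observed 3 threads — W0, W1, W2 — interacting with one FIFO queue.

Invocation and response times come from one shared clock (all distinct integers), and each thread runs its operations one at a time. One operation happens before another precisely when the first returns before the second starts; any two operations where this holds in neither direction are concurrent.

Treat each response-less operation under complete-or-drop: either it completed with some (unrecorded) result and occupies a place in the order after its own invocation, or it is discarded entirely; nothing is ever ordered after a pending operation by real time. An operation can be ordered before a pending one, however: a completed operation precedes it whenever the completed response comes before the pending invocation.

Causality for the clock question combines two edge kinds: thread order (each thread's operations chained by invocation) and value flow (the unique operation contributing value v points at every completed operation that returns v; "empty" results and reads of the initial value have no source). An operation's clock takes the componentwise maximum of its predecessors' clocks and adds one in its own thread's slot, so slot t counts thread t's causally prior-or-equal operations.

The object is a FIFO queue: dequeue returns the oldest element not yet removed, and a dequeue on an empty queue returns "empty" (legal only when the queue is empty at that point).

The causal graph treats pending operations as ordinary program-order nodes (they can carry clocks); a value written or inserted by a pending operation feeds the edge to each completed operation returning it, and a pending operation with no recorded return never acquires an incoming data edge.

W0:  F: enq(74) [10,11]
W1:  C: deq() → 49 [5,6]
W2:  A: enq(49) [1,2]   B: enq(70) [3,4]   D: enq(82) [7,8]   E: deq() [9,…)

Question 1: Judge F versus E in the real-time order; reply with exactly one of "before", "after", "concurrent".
Answer: concurrent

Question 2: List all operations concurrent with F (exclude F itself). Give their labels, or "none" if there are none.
Answer: E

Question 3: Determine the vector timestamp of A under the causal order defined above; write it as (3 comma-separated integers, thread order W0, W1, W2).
Answer: (0, 0, 1)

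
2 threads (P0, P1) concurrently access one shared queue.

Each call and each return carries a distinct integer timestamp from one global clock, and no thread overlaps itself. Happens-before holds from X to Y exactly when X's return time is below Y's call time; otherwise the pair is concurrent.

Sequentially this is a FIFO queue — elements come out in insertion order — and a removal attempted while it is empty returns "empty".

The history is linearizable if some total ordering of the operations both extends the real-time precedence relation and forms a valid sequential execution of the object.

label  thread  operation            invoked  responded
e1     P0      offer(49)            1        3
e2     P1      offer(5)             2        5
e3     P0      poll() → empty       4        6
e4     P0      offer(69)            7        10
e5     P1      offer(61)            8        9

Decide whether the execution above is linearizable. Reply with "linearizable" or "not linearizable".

cut after 5 events: linearizable; cut after 6 events (e3 responds, time 6): not linearizable
no legal order exists: 3 real-time-consistent candidates over 3 completed queue operations, all rejected
take e1, e2, e3: step 3 already fails, because e3 poll() → empty cannot occur there
take e1, e3, e2: step 2 already fails, because e3 poll() → empty cannot occur there

not linearizable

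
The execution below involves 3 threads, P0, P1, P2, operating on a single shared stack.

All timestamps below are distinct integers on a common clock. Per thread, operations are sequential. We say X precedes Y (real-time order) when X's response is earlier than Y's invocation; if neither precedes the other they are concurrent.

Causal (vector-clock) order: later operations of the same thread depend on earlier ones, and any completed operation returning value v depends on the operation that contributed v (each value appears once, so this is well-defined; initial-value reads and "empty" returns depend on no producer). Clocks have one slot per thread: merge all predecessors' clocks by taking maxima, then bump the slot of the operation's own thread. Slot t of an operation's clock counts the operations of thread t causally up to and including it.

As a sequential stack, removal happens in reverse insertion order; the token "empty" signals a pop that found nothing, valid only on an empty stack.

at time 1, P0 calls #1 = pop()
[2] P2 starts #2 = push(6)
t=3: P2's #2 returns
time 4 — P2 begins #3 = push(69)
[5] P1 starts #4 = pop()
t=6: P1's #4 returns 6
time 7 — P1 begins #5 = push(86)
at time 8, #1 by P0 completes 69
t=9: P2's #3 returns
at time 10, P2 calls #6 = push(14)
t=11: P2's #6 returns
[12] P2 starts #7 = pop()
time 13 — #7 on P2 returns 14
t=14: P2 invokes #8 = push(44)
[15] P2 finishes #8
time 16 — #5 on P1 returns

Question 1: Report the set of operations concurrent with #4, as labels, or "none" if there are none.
#1, #3

#4 spans [5,6]: anything still running between times 5 and 6 counts as concurrent
#1 [1,8]: concurrent
#2 [2,3]: before
#3 [4,9]: concurrent
#5 [7,16]: after
#6 [10,11]: after
#7 [12,13]: after
#8 [14,15]: after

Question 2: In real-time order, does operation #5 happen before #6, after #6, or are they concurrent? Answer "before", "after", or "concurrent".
concurrent

#5 spans [7,16], #6 spans [10,11]
the intervals overlap in both directions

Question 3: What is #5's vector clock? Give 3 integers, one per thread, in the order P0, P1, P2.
(0, 2, 1)

#2, invoked 2, has no incoming edges; only P2's bump applies → (0, 0, 1)
invoked at 4, #3 merges VC(#2)=(0, 0, 1) and bumps P2's slot → (0, 0, 2)
invoked at 5, #4 merges VC(#2)=(0, 0, 1) and bumps P1's slot → (0, 1, 1)
invoked at 10, #6 merges VC(#3)=(0, 0, 2) and bumps P2's slot → (0, 0, 3)
invoked at 7, #5 merges VC(#4)=(0, 1, 1) and bumps P1's slot → (0, 2, 1)
invoked at 1, #1 merges VC(#3)=(0, 0, 2) and bumps P0's slot → (1, 0, 2)
invoked at 12, #7 merges VC(#6)=(0, 0, 3) and bumps P2's slot → (0, 0, 4)
invoked at 14, #8 merges VC(#7)=(0, 0, 4) and bumps P2's slot → (0, 0, 5)
target: VC(#5) = (0, 2, 1)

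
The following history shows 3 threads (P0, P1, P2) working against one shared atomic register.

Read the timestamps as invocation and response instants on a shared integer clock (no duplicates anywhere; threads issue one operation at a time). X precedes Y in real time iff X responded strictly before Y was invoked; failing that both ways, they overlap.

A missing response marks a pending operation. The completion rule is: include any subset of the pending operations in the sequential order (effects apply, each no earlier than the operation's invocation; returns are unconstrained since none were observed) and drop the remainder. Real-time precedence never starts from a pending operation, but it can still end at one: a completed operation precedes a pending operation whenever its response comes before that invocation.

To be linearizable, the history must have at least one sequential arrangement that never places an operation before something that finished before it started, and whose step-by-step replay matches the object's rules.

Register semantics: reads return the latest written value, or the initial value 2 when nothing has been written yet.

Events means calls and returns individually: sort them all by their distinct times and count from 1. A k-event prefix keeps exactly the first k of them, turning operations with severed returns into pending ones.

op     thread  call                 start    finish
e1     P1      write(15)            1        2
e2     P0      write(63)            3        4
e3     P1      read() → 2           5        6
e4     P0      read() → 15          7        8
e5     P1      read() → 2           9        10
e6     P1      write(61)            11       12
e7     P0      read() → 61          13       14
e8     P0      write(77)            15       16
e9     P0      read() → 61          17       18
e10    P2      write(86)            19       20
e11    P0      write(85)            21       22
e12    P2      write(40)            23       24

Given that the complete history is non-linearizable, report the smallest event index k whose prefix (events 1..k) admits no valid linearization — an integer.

6

events 1..5 are linearizable, e.g. via e1, e2:
after step 1 (e1 write(15)): value 15
after step 2 (e2 write(63)): value 63
at event 6 (e3's time-6 response) nothing linearizes any more
sample order e1, e2, e3 stalls at step 3 — e3 read() → 2 has no legal effect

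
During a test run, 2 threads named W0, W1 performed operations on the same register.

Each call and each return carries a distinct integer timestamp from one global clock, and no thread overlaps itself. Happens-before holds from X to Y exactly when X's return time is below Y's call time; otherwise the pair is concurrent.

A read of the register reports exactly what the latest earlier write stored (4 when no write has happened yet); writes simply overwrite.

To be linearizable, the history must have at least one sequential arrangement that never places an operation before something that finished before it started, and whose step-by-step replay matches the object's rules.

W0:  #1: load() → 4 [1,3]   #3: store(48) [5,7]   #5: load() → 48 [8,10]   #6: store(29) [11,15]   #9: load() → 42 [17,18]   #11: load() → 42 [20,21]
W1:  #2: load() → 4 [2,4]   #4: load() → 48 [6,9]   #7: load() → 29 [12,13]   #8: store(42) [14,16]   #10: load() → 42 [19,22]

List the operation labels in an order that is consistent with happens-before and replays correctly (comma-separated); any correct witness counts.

#1, #2, #3, #4, #5, #6, #7, #8, #9, #10, #11

after step 1 (#1 load() → 4): value 4
after step 2 (#2 load() → 4): value 4
after step 3 (#3 store(48)): value 48
after step 4 (#4 load() → 48): value 48
after step 5 (#5 load() → 48): value 48
after step 6 (#6 store(29)): value 29
after step 7 (#7 load() → 29): value 29
after step 8 (#8 store(42)): value 42
after step 9 (#9 load() → 42): value 42
after step 10 (#10 load() → 42): value 42
after step 11 (#11 load() → 42): value 42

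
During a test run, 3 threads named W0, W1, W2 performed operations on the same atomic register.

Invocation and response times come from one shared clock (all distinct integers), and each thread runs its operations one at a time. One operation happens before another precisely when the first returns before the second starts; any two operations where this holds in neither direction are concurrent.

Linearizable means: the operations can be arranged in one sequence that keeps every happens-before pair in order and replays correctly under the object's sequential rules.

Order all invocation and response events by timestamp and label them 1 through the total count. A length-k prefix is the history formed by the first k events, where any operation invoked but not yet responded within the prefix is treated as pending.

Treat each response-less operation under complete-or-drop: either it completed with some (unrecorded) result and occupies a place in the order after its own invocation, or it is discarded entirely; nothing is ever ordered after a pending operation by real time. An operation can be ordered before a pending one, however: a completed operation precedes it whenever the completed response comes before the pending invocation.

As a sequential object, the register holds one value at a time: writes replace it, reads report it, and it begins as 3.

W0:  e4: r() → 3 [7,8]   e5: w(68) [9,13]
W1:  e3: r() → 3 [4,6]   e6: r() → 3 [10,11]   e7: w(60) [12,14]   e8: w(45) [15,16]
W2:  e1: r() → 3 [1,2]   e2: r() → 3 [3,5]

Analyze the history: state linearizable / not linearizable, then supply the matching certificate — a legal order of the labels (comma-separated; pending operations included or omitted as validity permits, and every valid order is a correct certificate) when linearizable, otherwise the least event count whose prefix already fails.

after step 1 (e1 r() → 3): value 3
after step 2 (e2 r() → 3): value 3
after step 3 (e3 r() → 3): value 3
after step 4 (e4 r() → 3): value 3
after step 5 (e6 r() → 3): value 3
after step 6 (e5 w(68)): value 68
after step 7 (e7 w(60)): value 60
after step 8 (e8 w(45)): value 45

linearizable — witness: e1, e2, e3, e4, e6, e5, e7, e8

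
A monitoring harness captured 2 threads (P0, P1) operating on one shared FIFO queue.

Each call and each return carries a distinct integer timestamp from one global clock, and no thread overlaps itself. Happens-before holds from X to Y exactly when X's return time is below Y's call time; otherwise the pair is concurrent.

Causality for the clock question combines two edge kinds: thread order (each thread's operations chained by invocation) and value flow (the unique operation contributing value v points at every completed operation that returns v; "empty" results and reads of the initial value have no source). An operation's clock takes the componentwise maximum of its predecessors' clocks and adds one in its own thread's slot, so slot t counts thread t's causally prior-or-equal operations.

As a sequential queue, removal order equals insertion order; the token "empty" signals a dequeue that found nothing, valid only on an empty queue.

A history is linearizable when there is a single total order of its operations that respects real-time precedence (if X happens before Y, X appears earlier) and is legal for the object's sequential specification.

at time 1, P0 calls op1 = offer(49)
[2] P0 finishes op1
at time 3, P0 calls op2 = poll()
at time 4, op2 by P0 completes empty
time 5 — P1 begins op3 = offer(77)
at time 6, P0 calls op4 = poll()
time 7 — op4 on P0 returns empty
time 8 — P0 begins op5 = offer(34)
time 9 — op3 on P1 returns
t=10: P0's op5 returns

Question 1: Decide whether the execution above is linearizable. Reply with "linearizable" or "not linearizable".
already the first 4 events (up to op2's response at time 4) admit no linearization; the first 3 still do
the completed operations (2 total) allow one real-time order; the FIFO queue replay rejects it
sample order op1, op2 stalls at step 2 — op2 poll() → empty has no legal effect

not linearizable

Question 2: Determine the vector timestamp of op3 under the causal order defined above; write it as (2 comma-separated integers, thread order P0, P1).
Answer: (0, 1)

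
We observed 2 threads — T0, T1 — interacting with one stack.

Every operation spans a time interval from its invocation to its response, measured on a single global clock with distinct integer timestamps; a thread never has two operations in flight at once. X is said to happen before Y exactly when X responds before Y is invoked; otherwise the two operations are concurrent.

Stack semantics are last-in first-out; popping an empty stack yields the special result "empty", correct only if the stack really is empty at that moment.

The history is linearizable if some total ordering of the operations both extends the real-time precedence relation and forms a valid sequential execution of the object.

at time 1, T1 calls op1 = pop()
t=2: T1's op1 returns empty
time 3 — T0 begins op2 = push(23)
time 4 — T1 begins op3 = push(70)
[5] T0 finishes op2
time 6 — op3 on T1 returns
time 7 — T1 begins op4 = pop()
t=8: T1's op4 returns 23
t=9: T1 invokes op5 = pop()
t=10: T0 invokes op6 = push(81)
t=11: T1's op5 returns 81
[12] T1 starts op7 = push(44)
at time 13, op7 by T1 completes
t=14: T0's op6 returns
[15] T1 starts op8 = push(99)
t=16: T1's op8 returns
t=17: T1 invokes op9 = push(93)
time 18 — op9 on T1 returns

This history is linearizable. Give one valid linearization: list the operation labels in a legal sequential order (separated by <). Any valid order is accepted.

after step 1 (op1 pop() → empty): stack <>
after step 2 (op3 push(70)): stack <70>
after step 3 (op2 push(23)): stack <70,23>
after step 4 (op4 pop() → 23): stack <70>
after step 5 (op6 push(81)): stack <70,81>
after step 6 (op5 pop() → 81): stack <70>
after step 7 (op7 push(44)): stack <70,44>
after step 8 (op8 push(99)): stack <70,44,99>
after step 9 (op9 push(93)): stack <70,44,99,93>

op1 < op3 < op2 < op4 < op6 < op5 < op7 < op8 < op9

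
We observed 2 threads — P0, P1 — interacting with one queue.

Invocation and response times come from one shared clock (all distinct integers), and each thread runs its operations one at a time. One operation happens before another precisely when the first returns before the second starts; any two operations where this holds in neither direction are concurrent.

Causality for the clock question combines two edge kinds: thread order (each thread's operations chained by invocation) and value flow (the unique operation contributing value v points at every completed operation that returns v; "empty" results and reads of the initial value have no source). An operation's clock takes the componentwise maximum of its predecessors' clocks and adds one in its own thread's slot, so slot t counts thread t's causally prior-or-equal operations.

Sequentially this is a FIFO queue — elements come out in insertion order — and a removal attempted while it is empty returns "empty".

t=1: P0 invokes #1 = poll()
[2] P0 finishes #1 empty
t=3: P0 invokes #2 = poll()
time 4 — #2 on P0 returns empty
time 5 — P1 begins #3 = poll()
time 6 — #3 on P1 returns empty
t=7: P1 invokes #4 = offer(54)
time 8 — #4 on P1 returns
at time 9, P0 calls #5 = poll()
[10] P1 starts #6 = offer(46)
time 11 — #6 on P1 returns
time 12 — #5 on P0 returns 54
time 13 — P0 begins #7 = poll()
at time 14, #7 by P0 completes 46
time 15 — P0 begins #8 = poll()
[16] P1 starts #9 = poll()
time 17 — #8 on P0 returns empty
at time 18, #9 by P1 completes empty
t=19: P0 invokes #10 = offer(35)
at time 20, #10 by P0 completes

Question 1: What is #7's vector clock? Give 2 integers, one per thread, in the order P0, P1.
Answer: (4, 3)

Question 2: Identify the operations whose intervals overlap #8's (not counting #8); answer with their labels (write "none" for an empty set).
Answer: #9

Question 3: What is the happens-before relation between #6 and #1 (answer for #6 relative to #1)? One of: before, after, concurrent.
Answer: after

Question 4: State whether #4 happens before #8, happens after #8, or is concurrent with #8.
Answer: before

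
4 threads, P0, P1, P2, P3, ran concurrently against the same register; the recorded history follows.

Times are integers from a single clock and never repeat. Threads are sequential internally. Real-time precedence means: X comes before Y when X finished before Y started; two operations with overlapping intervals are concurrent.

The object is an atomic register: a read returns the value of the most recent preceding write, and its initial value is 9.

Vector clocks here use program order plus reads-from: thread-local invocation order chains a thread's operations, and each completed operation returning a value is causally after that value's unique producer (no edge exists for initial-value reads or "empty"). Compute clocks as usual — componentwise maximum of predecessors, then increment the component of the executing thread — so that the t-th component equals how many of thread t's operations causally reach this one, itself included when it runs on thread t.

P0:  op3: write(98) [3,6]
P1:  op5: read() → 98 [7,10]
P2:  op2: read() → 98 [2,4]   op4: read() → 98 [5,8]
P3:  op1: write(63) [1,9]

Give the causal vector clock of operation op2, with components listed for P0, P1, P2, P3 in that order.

root op op1, invoked 1: fresh clock plus P3's own tick → (0, 0, 0, 1)
root op op3, invoked 3: fresh clock plus P0's own tick → (1, 0, 0, 0)
op2, invoked 2, takes VC(op3)=(1, 0, 0, 0) under max, adds 1 for P2 → (1, 0, 1, 0)
op5, invoked 7, takes VC(op3)=(1, 0, 0, 0) under max, adds 1 for P1 → (1, 1, 0, 0)
op4, invoked 5, takes VC(op2)=(1, 0, 1, 0), VC(op3)=(1, 0, 0, 0) under max, adds 1 for P2 → (1, 0, 2, 0)
target: VC(op2) = (1, 0, 1, 0)

(1, 0, 1, 0)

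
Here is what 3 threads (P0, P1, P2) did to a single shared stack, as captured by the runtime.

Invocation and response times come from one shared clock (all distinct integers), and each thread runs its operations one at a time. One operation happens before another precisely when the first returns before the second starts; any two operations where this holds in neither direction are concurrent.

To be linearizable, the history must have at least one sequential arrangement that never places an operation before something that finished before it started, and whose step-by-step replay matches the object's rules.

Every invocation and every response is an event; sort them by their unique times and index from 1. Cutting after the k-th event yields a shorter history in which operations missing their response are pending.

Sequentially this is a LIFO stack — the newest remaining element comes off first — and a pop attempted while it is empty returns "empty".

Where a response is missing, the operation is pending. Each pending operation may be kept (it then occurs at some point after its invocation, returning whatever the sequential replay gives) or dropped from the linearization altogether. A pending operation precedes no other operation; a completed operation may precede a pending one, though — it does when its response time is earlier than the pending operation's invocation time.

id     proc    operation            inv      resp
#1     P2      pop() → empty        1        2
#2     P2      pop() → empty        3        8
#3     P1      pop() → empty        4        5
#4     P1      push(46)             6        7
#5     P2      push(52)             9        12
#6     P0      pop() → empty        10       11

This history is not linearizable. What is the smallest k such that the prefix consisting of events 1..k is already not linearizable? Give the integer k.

11

events 1..10 are still linearizable — one witness is #1, #2, #3, #4:
1. #1 pop() → empty, leaving stack <>
2. #2 pop() → empty, leaving stack <>
3. #3 pop() → empty, leaving stack <>
4. #4 push(46), leaving stack <46>
at event 11 (#6's time-11 response) nothing linearizes any more
every completion of the 1 pending operation (#5) was checked; none linearizes
for example #1, #2, #3, #4, #6 (pending dropped) fails at step 5: #6 pop() → empty is not legal there
for example #1, #3, #2, #4, #6 (pending dropped) fails at step 5: #6 pop() → empty is not legal there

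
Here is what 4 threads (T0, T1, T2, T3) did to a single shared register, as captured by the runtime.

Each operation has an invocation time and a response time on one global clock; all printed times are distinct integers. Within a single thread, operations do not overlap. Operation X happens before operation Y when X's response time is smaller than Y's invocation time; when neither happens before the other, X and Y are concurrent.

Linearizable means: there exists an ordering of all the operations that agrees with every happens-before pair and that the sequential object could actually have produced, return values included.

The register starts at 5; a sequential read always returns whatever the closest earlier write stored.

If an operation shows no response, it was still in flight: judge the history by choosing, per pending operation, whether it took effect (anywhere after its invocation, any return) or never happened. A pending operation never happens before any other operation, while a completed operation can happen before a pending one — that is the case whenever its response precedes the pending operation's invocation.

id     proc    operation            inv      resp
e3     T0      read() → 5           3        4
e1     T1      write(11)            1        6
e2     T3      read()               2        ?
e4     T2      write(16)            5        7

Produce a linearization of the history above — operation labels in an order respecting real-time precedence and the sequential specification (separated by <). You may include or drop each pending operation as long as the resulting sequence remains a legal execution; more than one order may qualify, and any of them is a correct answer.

step 1: e2 read() (pending, included) — value 5
step 2: e3 read() → 5 — value 5
step 3: e1 write(11) — value 11
step 4: e4 write(16) — value 16

e2 < e3 < e1 < e4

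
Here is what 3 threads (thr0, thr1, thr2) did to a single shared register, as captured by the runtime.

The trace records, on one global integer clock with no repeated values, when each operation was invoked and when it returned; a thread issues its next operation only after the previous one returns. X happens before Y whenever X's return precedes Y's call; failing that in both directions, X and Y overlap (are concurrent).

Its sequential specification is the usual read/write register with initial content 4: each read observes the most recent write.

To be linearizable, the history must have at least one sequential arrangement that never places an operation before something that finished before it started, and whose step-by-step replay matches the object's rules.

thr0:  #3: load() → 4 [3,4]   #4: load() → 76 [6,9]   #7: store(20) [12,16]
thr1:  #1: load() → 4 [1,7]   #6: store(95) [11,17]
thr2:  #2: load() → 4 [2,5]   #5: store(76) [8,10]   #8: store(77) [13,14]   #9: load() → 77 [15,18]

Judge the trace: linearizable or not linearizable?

linearizable

a witness: #1, #2, #3, #5, #4, #6, #7, #8, #9
after step 1 (#1 load() → 4): value 4
after step 2 (#2 load() → 4): value 4
after step 3 (#3 load() → 4): value 4
after step 4 (#5 store(76)): value 76
after step 5 (#4 load() → 76): value 76
after step 6 (#6 store(95)): value 95
after step 7 (#7 store(20)): value 20
after step 8 (#8 store(77)): value 77
after step 9 (#9 load() → 77): value 77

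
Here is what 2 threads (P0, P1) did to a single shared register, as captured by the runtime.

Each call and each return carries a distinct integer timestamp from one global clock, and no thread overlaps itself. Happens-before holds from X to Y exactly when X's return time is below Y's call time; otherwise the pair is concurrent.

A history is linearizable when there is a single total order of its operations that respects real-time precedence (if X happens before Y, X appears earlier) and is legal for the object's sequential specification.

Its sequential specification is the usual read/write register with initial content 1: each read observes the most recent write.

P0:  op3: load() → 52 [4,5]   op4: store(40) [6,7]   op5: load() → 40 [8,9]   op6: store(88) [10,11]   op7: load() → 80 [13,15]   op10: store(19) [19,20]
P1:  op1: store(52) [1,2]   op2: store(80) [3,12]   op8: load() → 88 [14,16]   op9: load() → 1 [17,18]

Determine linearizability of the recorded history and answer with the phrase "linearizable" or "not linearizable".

prefix check: 1..15 passes, 1..16 fails once op8's time-16 response joins
no legal order exists: 10 real-time-consistent candidates over 8 completed register operations, all rejected
e.g. op1, op2, op3, op4, op5, op6, op7, op8: illegal at step 3, since op3 load() → 52 cannot apply there
e.g. op1, op2, op3, op4, op5, op6, op8, op7: illegal at step 3, since op3 load() → 52 cannot apply there

not linearizable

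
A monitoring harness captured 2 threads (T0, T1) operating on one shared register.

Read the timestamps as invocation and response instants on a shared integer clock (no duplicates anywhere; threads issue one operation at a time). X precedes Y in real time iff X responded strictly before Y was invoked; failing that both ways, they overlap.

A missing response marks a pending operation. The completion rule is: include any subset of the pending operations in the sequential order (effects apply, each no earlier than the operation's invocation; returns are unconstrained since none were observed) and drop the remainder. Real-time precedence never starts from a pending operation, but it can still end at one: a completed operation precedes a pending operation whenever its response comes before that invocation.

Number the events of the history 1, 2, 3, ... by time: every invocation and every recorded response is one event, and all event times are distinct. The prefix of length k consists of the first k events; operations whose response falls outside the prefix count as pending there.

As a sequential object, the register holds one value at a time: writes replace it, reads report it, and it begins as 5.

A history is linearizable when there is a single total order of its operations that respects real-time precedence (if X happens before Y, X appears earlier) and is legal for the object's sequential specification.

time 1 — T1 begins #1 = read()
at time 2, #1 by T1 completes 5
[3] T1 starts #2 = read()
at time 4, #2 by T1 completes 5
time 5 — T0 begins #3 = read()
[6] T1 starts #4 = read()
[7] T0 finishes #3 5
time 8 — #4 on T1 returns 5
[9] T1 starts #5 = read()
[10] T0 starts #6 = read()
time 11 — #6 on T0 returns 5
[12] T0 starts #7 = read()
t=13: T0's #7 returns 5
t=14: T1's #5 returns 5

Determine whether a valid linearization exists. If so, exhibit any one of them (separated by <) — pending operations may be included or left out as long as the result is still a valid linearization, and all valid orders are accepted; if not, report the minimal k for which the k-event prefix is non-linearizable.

1. #1 read() → 5, leaving value 5
2. #2 read() → 5, leaving value 5
3. #3 read() → 5, leaving value 5
4. #4 read() → 5, leaving value 5
5. #5 read() → 5, leaving value 5
6. #6 read() → 5, leaving value 5
7. #7 read() → 5, leaving value 5

linearizable — witness: #1 < #2 < #3 < #4 < #5 < #6 < #7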